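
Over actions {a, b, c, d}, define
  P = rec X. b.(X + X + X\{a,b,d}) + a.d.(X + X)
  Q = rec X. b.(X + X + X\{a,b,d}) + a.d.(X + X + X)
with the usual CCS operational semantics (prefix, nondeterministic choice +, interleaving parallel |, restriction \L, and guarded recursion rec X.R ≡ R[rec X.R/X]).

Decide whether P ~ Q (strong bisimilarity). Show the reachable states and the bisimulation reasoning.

LTS(P): 4 reachable states
  u0 = rec X. b.(X + X + X\{a,b,d}) + a.d.(X + X) has moves —a→ u1, —b→ u2
  u1 = d.((rec X. b.(X + X + X\{a,b,d}) + a.d.(X + X)) + (rec X. b.(X + X + X\{a,b,d}) + a.d.(X + X))) has moves —d→ u3
  u2 = (rec X. b.(X + X + X\{a,b,d}) + a.d.(X + X)) + (rec X. b.(X + X + X\{a,b,d}) + a.d.(X + X)) + (rec X. b.(X + X + X\{a,b,d}) + a.d.(X + X))\{a,b,d} has moves —a→ u1, —b→ u2
  u3 = (rec X. b.(X + X + X\{a,b,d}) + a.d.(X + X)) + (rec X. b.(X + X + X\{a,b,d}) + a.d.(X + X)) has moves —a→ u1, —b→ u2
LTS(Q): 4 reachable states
  v0 = rec X. b.(X + X + X\{a,b,d}) + a.d.(X + X + X) has moves —a→ v1, —b→ v2
  v1 = d.((rec X. b.(X + X + X\{a,b,d}) + a.d.(X + X + X)) + (rec X. b.(X + X + X\{a,b,d}) + a.d.(X + X + X)) + (rec X. b.(X + X + X\{a,b,d}) + a.d.(X + X + X))) has moves —d→ v3
  v2 = (rec X. b.(X + X + X\{a,b,d}) + a.d.(X + X + X)) + (rec X. b.(X + X + X\{a,b,d}) + a.d.(X + X + X)) + (rec X. b.(X + X + X\{a,b,d}) + a.d.(X + X + X))\{a,b,d} has moves —a→ v1, —b→ v2
  v3 = (rec X. b.(X + X + X\{a,b,d}) + a.d.(X + X + X)) + (rec X. b.(X + X + X\{a,b,d}) + a.d.(X + X + X)) + (rec X. b.(X + X + X\{a,b,d}) + a.d.(X + X + X)) has moves —a→ v1, —b→ v2
Partition-refinement fixed point:
  B0 = {u0, u2, u3, v0, v2, v3}
  B1 = {u1, v1}
u0 ∈ B0, v0 ∈ B0 → same block

bisimilar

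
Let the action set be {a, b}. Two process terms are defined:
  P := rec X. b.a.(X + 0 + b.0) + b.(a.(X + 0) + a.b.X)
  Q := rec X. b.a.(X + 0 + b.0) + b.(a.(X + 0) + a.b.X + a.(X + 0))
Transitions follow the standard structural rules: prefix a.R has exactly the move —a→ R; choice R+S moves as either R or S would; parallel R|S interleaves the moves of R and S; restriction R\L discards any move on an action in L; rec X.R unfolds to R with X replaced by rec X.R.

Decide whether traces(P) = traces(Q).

traces(P) = traces(Q)

P's transition system — 7 states:
  u0 = rec X. b.a.(X + 0 + b.0) + b.(a.(X + 0) + a.b.X) → -b-> u1, -b-> u2
  u1 = a.((rec X. b.a.(X + 0 + b.0) + b.(a.(X + 0) + a.b.X)) + 0 + b.0) → -a-> u3
  u2 = a.((rec X. b.a.(X + 0 + b.0) + b.(a.(X + 0) + a.b.X)) + 0) + a.b.(rec X. b.a.(X + 0 + b.0) + b.(a.(X + 0) + a.b.X)) → -a-> u4, -a-> u5
  u3 = (rec X. b.a.(X + 0 + b.0) + b.(a.(X + 0) + a.b.X)) + 0 + b.0 → -b-> u1, -b-> u2, -b-> u6
  u4 = (rec X. b.a.(X + 0 + b.0) + b.(a.(X + 0) + a.b.X)) + 0 → -b-> u1, -b-> u2
  u5 = b.(rec X. b.a.(X + 0 + b.0) + b.(a.(X + 0) + a.b.X)) → -b-> u0
  u6 = 0 → deadlocked
Q's transition system — 7 states:
  v0 = rec X. b.a.(X + 0 + b.0) + b.(a.(X + 0) + a.b.X + a.(X + 0)) → -b-> v1, -b-> v2
  v1 = a.((rec X. b.a.(X + 0 + b.0) + b.(a.(X + 0) + a.b.X + a.(X + 0))) + 0 + b.0) → -a-> v3
  v2 = a.((rec X. b.a.(X + 0 + b.0) + b.(a.(X + 0) + a.b.X + a.(X + 0))) + 0) + a.b.(rec X. b.a.(X + 0 + b.0) + b.(a.(X + 0) + a.b.X + a.(X + 0))) + a.((rec X. b.a.(X + 0 + b.0) + b.(a.(X + 0) + a.b.X + a.(X + 0))) + 0) → -a-> v4, -a-> v5
  v3 = (rec X. b.a.(X + 0 + b.0) + b.(a.(X + 0) + a.b.X + a.(X + 0))) + 0 + b.0 → -b-> v1, -b-> v2, -b-> v6
  v4 = (rec X. b.a.(X + 0 + b.0) + b.(a.(X + 0) + a.b.X + a.(X + 0))) + 0 → -b-> v1, -b-> v2
  v5 = b.(rec X. b.a.(X + 0 + b.0) + b.(a.(X + 0) + a.b.X + a.(X + 0))) → -b-> v0
  v6 = 0 → deadlocked
Bisimilarity quotient blocks:
  B0 = {u0, u4, v0, v4}
  B1 = {u1, v1}
  B2 = {u3, v3}
  B3 = {u2, v2}
  B4 = {u5, v5}
  B5 = {u6, v6}
u0 ∈ B0, v0 ∈ B0 → same block
Bisimilar ⇒ trace-equivalent.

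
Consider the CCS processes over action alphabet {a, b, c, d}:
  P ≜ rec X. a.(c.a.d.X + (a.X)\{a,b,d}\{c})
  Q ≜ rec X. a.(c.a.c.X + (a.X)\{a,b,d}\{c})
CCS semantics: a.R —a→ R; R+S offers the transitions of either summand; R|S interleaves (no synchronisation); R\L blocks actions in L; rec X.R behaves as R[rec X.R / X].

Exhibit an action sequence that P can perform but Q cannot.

acad

LTS(P): 4 reachable states
  u0 = rec X. a.(c.a.d.X + (a.X)\{a,b,d}\{c}) ⊢ --a--▸ u1
  u1 = c.a.d.(rec X. a.(c.a.d.X + (a.X)\{a,b,d}\{c})) + (a.(rec X. a.(c.a.d.X + (a.X)\{a,b,d}\{c})))\{a,b,d}\{c} ⊢ --c--▸ u2
  u2 = a.d.(rec X. a.(c.a.d.X + (a.X)\{a,b,d}\{c})) ⊢ --a--▸ u3
  u3 = d.(rec X. a.(c.a.d.X + (a.X)\{a,b,d}\{c})) ⊢ --d--▸ u0
LTS(Q): 4 reachable states
  v0 = rec X. a.(c.a.c.X + (a.X)\{a,b,d}\{c}) ⊢ --a--▸ v1
  v1 = c.a.c.(rec X. a.(c.a.c.X + (a.X)\{a,b,d}\{c})) + (a.(rec X. a.(c.a.c.X + (a.X)\{a,b,d}\{c})))\{a,b,d}\{c} ⊢ --c--▸ v2
  v2 = a.c.(rec X. a.(c.a.c.X + (a.X)\{a,b,d}\{c})) ⊢ --a--▸ v3
  v3 = c.(rec X. a.(c.a.c.X + (a.X)\{a,b,d}\{c})) ⊢ --c--▸ v0
Executing acad from P (initial set {u0}):
  step 1 (a): {u1}
  step 2 (c): {u2}
  step 3 (a): {u3}
  step 4 (d): {u0}
  — P admits the full trace.
Executing acad from Q (initial set {v0}):
  step 1 (a): {v1}
  step 2 (c): {v2}
  step 3 (a): {v3}
  step 4 (d): no successor for Q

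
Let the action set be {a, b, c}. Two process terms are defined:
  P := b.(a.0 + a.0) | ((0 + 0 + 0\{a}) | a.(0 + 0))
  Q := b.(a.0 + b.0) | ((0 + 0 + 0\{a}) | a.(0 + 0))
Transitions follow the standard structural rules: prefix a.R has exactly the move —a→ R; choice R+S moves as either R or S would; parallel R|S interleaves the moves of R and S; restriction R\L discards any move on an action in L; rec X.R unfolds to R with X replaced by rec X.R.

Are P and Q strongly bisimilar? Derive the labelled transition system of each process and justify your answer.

Reachable graph of P (6 states):
  u0 = b.(a.0 + a.0) | ((0 + 0 + 0\{a}) | a.(0 + 0)) | —a→ u1, —b→ u2
  u1 = b.(a.0 + a.0) | ((0 + 0 + 0\{a}) | (0 + 0)) | —b→ u3
  u2 = (a.0 + a.0) | ((0 + 0 + 0\{a}) | a.(0 + 0)) | —a→ u3, —a→ u4
  u3 = (a.0 + a.0) | ((0 + 0 + 0\{a}) | (0 + 0)) | —a→ u5
  u4 = 0 | ((0 + 0 + 0\{a}) | a.(0 + 0)) | —a→ u5
  u5 = 0 | ((0 + 0 + 0\{a}) | (0 + 0)) | stopped
Reachable graph of Q (6 states):
  v0 = b.(a.0 + b.0) | ((0 + 0 + 0\{a}) | a.(0 + 0)) | —a→ v1, —b→ v2
  v1 = b.(a.0 + b.0) | ((0 + 0 + 0\{a}) | (0 + 0)) | —b→ v3
  v2 = (a.0 + b.0) | ((0 + 0 + 0\{a}) | a.(0 + 0)) | —a→ v3, —a→ v4, —b→ v4
  v3 = (a.0 + b.0) | ((0 + 0 + 0\{a}) | (0 + 0)) | —a→ v5, —b→ v5
  v4 = 0 | ((0 + 0 + 0\{a}) | a.(0 + 0)) | —a→ v5
  v5 = 0 | ((0 + 0 + 0\{a}) | (0 + 0)) | stopped
Partition-refinement fixed point:
  B0 = {u0}
  B1 = {u1}
  B2 = {u3, u4, v4}
  B3 = {u5, v5}
  B4 = {u2}
  B5 = {v0}
  B6 = {v2}
  B7 = {v3}
  B8 = {v1}
u0 ∈ B0, v0 ∈ B5 → different blocks

not bisimilar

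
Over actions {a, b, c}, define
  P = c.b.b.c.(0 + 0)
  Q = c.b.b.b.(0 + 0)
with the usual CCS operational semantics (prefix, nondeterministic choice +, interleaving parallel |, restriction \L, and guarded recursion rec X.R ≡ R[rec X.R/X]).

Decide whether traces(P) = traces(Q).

P's transition system — 5 states:
  u0 = c.b.b.c.(0 + 0) | ··c··> u1
  u1 = b.b.c.(0 + 0) | ··b··> u2
  u2 = b.c.(0 + 0) | ··b··> u3
  u3 = c.(0 + 0) | ··c··> u4
  u4 = 0 + 0 | stopped
Q's transition system — 5 states:
  v0 = c.b.b.b.(0 + 0) | ··c··> v1
  v1 = b.b.b.(0 + 0) | ··b··> v2
  v2 = b.b.(0 + 0) | ··b··> v3
  v3 = b.(0 + 0) | ··b··> v4
  v4 = 0 + 0 | stopped
Executing cbbc from P (initial set {u0}):
  after c @ step 1: {u1}
  after b @ step 2: {u2}
  after b @ step 3: {u3}
  after c @ step 4: {u4}
  P completes σ.
Executing cbbc from Q (initial set {v0}):
  after c @ step 1: {v1}
  after b @ step 2: {v2}
  after b @ step 3: {v3}
  after c @ step 4: ∅ (Q stuck)

traces(P) ≠ traces(Q) — witness ⟨cbbc⟩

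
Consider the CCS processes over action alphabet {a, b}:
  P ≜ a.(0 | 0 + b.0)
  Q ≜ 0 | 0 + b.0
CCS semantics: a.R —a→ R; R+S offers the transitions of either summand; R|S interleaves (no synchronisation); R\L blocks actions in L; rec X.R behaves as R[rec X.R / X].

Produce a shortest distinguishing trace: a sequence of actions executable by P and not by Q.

LTS(P): 3 reachable states
  p0 = a.(0 | 0 + b.0) → =a=> p1
  p1 = 0 | 0 + b.0 → =b=> p2
  p2 = 0 → (no moves)
LTS(Q): 2 reachable states
  q0 = 0 | 0 + b.0 → =b=> q1
  q1 = 0 → (no moves)
Run σ = ⟨a⟩ on P: start {p0}
  [1] a ⇒ {p1}
  P completes σ.
Run σ = ⟨a⟩ on Q: start {q0}
  [1] a ⇒ ∅  — Q cannot continue

a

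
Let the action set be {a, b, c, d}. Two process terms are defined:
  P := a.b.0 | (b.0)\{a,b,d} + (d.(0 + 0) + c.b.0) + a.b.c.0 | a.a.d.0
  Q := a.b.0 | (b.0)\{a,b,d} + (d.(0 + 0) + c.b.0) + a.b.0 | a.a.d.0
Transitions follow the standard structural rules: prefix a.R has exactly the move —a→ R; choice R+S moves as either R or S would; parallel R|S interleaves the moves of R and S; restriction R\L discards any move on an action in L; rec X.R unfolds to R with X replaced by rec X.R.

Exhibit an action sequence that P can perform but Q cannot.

abc

Reachable graph of P (21 states):
  u0 = a.b.0 | (b.0)\{a,b,d} + (d.(0 + 0) + c.b.0) + a.b.c.0 | a.a.d.0 ⊢ —a→ u1, —a→ u2, —a→ u3, —c→ u4, —d→ u5
  u1 = a.b.c.0 | a.d.0 ⊢ —a→ u6, —a→ u7
  u2 = b.0 | (b.0)\{a,b,d} ⊢ —b→ u8
  u3 = b.c.0 | a.a.d.0 ⊢ —a→ u7, —b→ u9
  u4 = b.0 ⊢ —b→ u10
  u5 = 0 + 0 ⊢ stopped
  u6 = a.b.c.0 | d.0 ⊢ —a→ u11, —d→ u12
  u7 = b.c.0 | a.d.0 ⊢ —a→ u11, —b→ u13
  u8 = 0 | (b.0)\{a,b,d} ⊢ stopped
  u9 = c.0 | a.a.d.0 ⊢ —a→ u13, —c→ u14
  u10 = 0 ⊢ stopped
  u11 = b.c.0 | d.0 ⊢ —b→ u15, —d→ u16
  u12 = a.b.c.0 | 0 ⊢ —a→ u16
  u13 = c.0 | a.d.0 ⊢ —a→ u15, —c→ u17
  u14 = 0 | a.a.d.0 ⊢ —a→ u17
  u15 = c.0 | d.0 ⊢ —c→ u18, —d→ u19
  u16 = b.c.0 | 0 ⊢ —b→ u19
  u17 = 0 | a.d.0 ⊢ —a→ u18
  u18 = 0 | d.0 ⊢ —d→ u20
  u19 = c.0 | 0 ⊢ —c→ u20
  u20 = 0 | 0 ⊢ stopped
Reachable graph of Q (17 states):
  v0 = a.b.0 | (b.0)\{a,b,d} + (d.(0 + 0) + c.b.0) + a.b.0 | a.a.d.0 ⊢ —a→ v1, —a→ v2, —a→ v3, —c→ v4, —d→ v5
  v1 = a.b.0 | a.d.0 ⊢ —a→ v6, —a→ v7
  v2 = b.0 | (b.0)\{a,b,d} ⊢ —b→ v8
  v3 = b.0 | a.a.d.0 ⊢ —a→ v7, —b→ v9
  v4 = b.0 ⊢ —b→ v10
  v5 = 0 + 0 ⊢ stopped
  v6 = a.b.0 | d.0 ⊢ —a→ v11, —d→ v12
  v7 = b.0 | a.d.0 ⊢ —a→ v11, —b→ v13
  v8 = 0 | (b.0)\{a,b,d} ⊢ stopped
  v9 = 0 | a.a.d.0 ⊢ —a→ v13
  v10 = 0 ⊢ stopped
  v11 = b.0 | d.0 ⊢ —b→ v14, —d→ v15
  v12 = a.b.0 | 0 ⊢ —a→ v15
  v13 = 0 | a.d.0 ⊢ —a→ v14
  v14 = 0 | d.0 ⊢ —d→ v16
  v15 = b.0 | 0 ⊢ —b→ v16
  v16 = 0 | 0 ⊢ stopped
Trace ⟨abc⟩ through P, begin at {u0}:
  [1] a ⇒ {u1, u2, u3}
  [2] b ⇒ {u8, u9}
  [3] c ⇒ {u14}
  ✓ P
Trace ⟨abc⟩ through Q, begin at {v0}:
  [1] a ⇒ {v1, v2, v3}
  [2] b ⇒ {v8, v9}
  [3] c ⇒ ∅ (Q stuck)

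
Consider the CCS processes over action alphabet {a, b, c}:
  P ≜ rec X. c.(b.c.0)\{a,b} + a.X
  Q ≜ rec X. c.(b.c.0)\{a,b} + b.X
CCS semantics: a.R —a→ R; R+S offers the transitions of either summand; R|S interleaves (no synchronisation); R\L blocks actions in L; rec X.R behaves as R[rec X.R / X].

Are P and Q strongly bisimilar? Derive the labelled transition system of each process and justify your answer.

NO

LTS(P): 2 reachable states
  s0 = rec X. c.(b.c.0)\{a,b} + a.X | --a--▸ s0, --c--▸ s1
  s1 = (b.c.0)\{a,b} | (no moves)
LTS(Q): 2 reachable states
  t0 = rec X. c.(b.c.0)\{a,b} + b.X | --b--▸ t0, --c--▸ t1
  t1 = (b.c.0)\{a,b} | (no moves)
Bisimilarity quotient blocks:
  B0 = {s0}
  B1 = {s1, t1}
  B2 = {t0}
s0 ∈ B0, t0 ∈ B2 → different blocks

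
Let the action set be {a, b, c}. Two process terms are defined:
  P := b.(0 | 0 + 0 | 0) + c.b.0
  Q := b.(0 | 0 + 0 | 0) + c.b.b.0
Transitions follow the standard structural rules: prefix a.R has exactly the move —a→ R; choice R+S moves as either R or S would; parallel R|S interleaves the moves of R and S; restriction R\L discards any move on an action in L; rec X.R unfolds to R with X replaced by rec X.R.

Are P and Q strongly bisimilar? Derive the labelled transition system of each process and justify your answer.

not bisimilar

Reachable graph of P (4 states):
  m0 = b.(0 | 0 + 0 | 0) + c.b.0 :: -b-> m1, -c-> m2
  m1 = 0 | 0 + 0 | 0 :: (no moves)
  m2 = b.0 :: -b-> m3
  m3 = 0 :: (no moves)
Reachable graph of Q (5 states):
  n0 = b.(0 | 0 + 0 | 0) + c.b.b.0 :: -b-> n1, -c-> n2
  n1 = 0 | 0 + 0 | 0 :: (no moves)
  n2 = b.b.0 :: -b-> n3
  n3 = b.0 :: -b-> n4
  n4 = 0 :: (no moves)
Partition-refinement fixed point:
  B0 = {m0}
  B1 = {m2, n3}
  B2 = {m1, m3, n1, n4}
  B3 = {n0}
  B4 = {n2}
m0 ∈ B0, n0 ∈ B3 → different blocks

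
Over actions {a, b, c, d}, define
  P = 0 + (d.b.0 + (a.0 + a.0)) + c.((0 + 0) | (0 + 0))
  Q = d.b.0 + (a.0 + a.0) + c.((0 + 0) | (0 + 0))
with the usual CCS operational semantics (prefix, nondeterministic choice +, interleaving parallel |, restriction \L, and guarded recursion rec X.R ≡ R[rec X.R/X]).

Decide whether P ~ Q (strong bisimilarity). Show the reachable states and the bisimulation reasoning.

LTS(P): 4 reachable states
  s0 = 0 + (d.b.0 + (a.0 + a.0)) + c.((0 + 0) | (0 + 0)) | -a-> s1, -c-> s2, -d-> s3
  s1 = 0 | ·
  s2 = (0 + 0) | (0 + 0) | ·
  s3 = b.0 | -b-> s1
LTS(Q): 4 reachable states
  t0 = d.b.0 + (a.0 + a.0) + c.((0 + 0) | (0 + 0)) | -a-> t1, -c-> t2, -d-> t3
  t1 = 0 | ·
  t2 = (0 + 0) | (0 + 0) | ·
  t3 = b.0 | -b-> t1
Coarsest stable partition (strong bisimilarity classes):
  B0 = {s0, t0}
  B1 = {s1, s2, t1, t2}
  B2 = {s3, t3}
s0 ∈ B0, t0 ∈ B0 → same block

P ~ Q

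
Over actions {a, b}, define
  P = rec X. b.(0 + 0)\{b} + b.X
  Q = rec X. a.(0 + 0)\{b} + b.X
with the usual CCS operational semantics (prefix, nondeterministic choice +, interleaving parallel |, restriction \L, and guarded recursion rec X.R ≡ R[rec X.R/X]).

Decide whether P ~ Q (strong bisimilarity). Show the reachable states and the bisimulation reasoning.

P's transition system — 2 states:
  u0 = rec X. b.(0 + 0)\{b} + b.X :: -b-> u0, -b-> u1
  u1 = (0 + 0)\{b} :: ∅
Q's transition system — 2 states:
  v0 = rec X. a.(0 + 0)\{b} + b.X :: -a-> v1, -b-> v0
  v1 = (0 + 0)\{b} :: ∅
Bisimilarity quotient blocks:
  B0 = {u0}
  B1 = {u1, v1}
  B2 = {v0}
u0 ∈ B0, v0 ∈ B2 → different blocks

P ≁ Q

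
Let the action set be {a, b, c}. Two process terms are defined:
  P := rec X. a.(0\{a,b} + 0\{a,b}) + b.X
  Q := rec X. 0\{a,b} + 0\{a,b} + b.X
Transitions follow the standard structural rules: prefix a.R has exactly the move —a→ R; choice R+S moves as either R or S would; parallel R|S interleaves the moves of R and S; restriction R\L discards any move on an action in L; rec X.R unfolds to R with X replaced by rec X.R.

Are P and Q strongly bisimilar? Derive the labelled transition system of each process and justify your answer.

NO

P's transition system — 2 states:
  u0 = rec X. a.(0\{a,b} + 0\{a,b}) + b.X :: -a-> u1, -b-> u0
  u1 = 0\{a,b} + 0\{a,b} :: ∅
Q's transition system — 1 states:
  v0 = rec X. 0\{a,b} + 0\{a,b} + b.X :: -b-> v0
Coarsest stable partition (strong bisimilarity classes):
  B0 = {u0}
  B1 = {u1}
  B2 = {v0}
u0 ∈ B0, v0 ∈ B2 → different blocks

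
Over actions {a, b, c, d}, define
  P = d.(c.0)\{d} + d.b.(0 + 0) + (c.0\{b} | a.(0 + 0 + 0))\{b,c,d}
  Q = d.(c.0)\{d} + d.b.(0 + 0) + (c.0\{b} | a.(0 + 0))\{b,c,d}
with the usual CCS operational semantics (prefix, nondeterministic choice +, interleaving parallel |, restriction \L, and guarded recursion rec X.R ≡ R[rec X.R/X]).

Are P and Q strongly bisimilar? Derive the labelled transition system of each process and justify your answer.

P's transition system — 6 states:
  m0 = d.(c.0)\{d} + d.b.(0 + 0) + (c.0\{b} | a.(0 + 0 + 0))\{b,c,d} → ··a··> m1, ··d··> m2, ··d··> m3
  m1 = (c.0\{b} | (0 + 0 + 0))\{b,c,d} → deadlocked
  m2 = (c.0)\{d} → ··c··> m4
  m3 = b.(0 + 0) → ··b··> m5
  m4 = 0\{d} → deadlocked
  m5 = 0 + 0 → deadlocked
Q's transition system — 6 states:
  n0 = d.(c.0)\{d} + d.b.(0 + 0) + (c.0\{b} | a.(0 + 0))\{b,c,d} → ··a··> n1, ··d··> n2, ··d··> n3
  n1 = (c.0\{b} | (0 + 0))\{b,c,d} → deadlocked
  n2 = (c.0)\{d} → ··c··> n4
  n3 = b.(0 + 0) → ··b··> n5
  n4 = 0\{d} → deadlocked
  n5 = 0 + 0 → deadlocked
Partition-refinement fixed point:
  B0 = {m0, n0}
  B1 = {m2, n2}
  B2 = {m1, m4, m5, n1, n4, n5}
  B3 = {m3, n3}
m0 ∈ B0, n0 ∈ B0 → same block

P ~ Q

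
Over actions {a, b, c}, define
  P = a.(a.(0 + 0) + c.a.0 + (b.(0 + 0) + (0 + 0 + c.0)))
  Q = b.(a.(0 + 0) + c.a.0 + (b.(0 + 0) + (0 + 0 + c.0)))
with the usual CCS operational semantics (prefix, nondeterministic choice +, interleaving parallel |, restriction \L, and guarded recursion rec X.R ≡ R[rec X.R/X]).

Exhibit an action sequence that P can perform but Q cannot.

Reachable graph of P (5 states):
  m0 = a.(a.(0 + 0) + c.a.0 + (b.(0 + 0) + (0 + 0 + c.0))) :: —a→ m1
  m1 = a.(0 + 0) + c.a.0 + (b.(0 + 0) + (0 + 0 + c.0)) :: —a→ m2, —b→ m2, —c→ m3, —c→ m4
  m2 = 0 + 0 :: (no moves)
  m3 = 0 :: (no moves)
  m4 = a.0 :: —a→ m3
Reachable graph of Q (5 states):
  n0 = b.(a.(0 + 0) + c.a.0 + (b.(0 + 0) + (0 + 0 + c.0))) :: —b→ n1
  n1 = a.(0 + 0) + c.a.0 + (b.(0 + 0) + (0 + 0 + c.0)) :: —a→ n2, —b→ n2, —c→ n3, —c→ n4
  n2 = 0 + 0 :: (no moves)
  n3 = 0 :: (no moves)
  n4 = a.0 :: —a→ n3
Run σ = ⟨a⟩ on P: start {m0}
  after a @ step 1: {m1}
  ✓ P
Run σ = ⟨a⟩ on Q: start {n0}
  after a @ step 1: ∅  — Q cannot continue

a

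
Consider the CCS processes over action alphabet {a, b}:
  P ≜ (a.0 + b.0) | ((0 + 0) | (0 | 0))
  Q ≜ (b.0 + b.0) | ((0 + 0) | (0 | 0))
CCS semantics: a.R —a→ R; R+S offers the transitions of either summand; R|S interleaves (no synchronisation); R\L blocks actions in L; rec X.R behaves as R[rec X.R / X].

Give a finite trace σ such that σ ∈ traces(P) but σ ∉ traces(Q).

P's transition system — 2 states:
  u0 = (a.0 + b.0) | ((0 + 0) | (0 | 0)) | =a=> u1, =b=> u1
  u1 = 0 | ((0 + 0) | (0 | 0)) | deadlocked
Q's transition system — 2 states:
  v0 = (b.0 + b.0) | ((0 + 0) | (0 | 0)) | =b=> v1
  v1 = 0 | ((0 + 0) | (0 | 0)) | deadlocked
Trace ⟨a⟩ through P, begin at {u0}:
  step 1 (a): {u1}
  — P admits the full trace.
Trace ⟨a⟩ through Q, begin at {v0}:
  step 1 (a): ∅  — Q cannot continue

a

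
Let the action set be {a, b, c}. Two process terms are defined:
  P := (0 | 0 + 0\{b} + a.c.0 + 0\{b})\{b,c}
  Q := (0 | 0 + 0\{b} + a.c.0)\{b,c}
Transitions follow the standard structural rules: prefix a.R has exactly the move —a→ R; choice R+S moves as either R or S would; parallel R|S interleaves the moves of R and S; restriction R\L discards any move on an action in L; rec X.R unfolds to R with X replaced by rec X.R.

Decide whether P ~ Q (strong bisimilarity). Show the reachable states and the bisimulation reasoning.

Reachable graph of P (2 states):
  m0 = (0 | 0 + 0\{b} + a.c.0 + 0\{b})\{b,c} → —a→ m1
  m1 = (c.0)\{b,c} → deadlocked
Reachable graph of Q (2 states):
  n0 = (0 | 0 + 0\{b} + a.c.0)\{b,c} → —a→ n1
  n1 = (c.0)\{b,c} → deadlocked
Bisimilarity quotient blocks:
  B0 = {m0, n0}
  B1 = {m1, n1}
m0 ∈ B0, n0 ∈ B0 → same block

P ~ Q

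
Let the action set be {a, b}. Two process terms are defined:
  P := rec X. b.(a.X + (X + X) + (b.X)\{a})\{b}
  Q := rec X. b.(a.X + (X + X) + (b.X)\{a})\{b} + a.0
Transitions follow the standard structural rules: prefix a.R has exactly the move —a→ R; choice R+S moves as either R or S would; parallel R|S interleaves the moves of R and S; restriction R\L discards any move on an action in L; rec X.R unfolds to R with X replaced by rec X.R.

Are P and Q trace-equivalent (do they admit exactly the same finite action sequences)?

trace-distinct — witness ⟨a⟩

P's transition system — 3 states:
  s0 = rec X. b.(a.X + (X + X) + (b.X)\{a})\{b} has moves —b→ s1
  s1 = (a.(rec X. b.(a.X + (X + X) + (b.X)\{a})\{b}) + ((rec X. b.(a.X + (X + X) + (b.X)\{a})\{b}) + (rec X. b.(a.X + (X + X) + (b.X)\{a})\{b})) + (b.(rec X. b.(a.X + (X + X) + (b.X)\{a})\{b}))\{a})\{b} has moves —a→ s2
  s2 = (rec X. b.(a.X + (X + X) + (b.X)\{a})\{b})\{b} has moves ·
Q's transition system — 5 states:
  t0 = rec X. b.(a.X + (X + X) + (b.X)\{a})\{b} + a.0 has moves —a→ t1, —b→ t2
  t1 = 0 has moves ·
  t2 = (a.(rec X. b.(a.X + (X + X) + (b.X)\{a})\{b} + a.0) + ((rec X. b.(a.X + (X + X) + (b.X)\{a})\{b} + a.0) + (rec X. b.(a.X + (X + X) + (b.X)\{a})\{b} + a.0)) + (b.(rec X. b.(a.X + (X + X) + (b.X)\{a})\{b} + a.0))\{a})\{b} has moves —a→ t3, —a→ t4
  t3 = (rec X. b.(a.X + (X + X) + (b.X)\{a})\{b} + a.0)\{b} has moves —a→ t4
  t4 = 0\{b} has moves ·
Executing a from Q (initial set {t0}):
  step 1 (a): {t1}
  — Q admits the full trace.
Executing a from P (initial set {s0}):
  step 1 (a): no successor for P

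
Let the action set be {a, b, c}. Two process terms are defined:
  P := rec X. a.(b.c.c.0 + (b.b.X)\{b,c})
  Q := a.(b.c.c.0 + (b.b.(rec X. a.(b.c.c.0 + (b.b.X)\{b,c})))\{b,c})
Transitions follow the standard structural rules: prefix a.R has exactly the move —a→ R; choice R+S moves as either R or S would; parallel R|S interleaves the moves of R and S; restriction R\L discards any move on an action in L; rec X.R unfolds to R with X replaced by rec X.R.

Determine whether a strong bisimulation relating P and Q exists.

Reachable graph of P (5 states):
  m0 = rec X. a.(b.c.c.0 + (b.b.X)\{b,c}) :: =a=> m1
  m1 = b.c.c.0 + (b.b.(rec X. a.(b.c.c.0 + (b.b.X)\{b,c})))\{b,c} :: =b=> m2
  m2 = c.c.0 :: =c=> m3
  m3 = c.0 :: =c=> m4
  m4 = 0 :: ∅
Reachable graph of Q (5 states):
  n0 = a.(b.c.c.0 + (b.b.(rec X. a.(b.c.c.0 + (b.b.X)\{b,c})))\{b,c}) :: =a=> n1
  n1 = b.c.c.0 + (b.b.(rec X. a.(b.c.c.0 + (b.b.X)\{b,c})))\{b,c} :: =b=> n2
  n2 = c.c.0 :: =c=> n3
  n3 = c.0 :: =c=> n4
  n4 = 0 :: ∅
Coarsest stable partition (strong bisimilarity classes):
  B0 = {m0, n0}
  B1 = {m1, n1}
  B2 = {m2, n2}
  B3 = {m3, n3}
  B4 = {m4, n4}
m0 ∈ B0, n0 ∈ B0 → same block

bisimilar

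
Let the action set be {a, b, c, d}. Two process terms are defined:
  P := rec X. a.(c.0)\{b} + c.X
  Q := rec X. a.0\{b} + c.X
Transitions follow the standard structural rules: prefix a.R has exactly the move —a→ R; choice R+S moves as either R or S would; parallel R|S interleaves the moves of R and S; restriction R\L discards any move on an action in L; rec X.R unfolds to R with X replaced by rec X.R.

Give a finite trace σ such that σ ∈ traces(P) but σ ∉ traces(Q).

Reachable graph of P (3 states):
  s0 = rec X. a.(c.0)\{b} + c.X :: =a=> s1, =c=> s0
  s1 = (c.0)\{b} :: =c=> s2
  s2 = 0\{b} :: deadlocked
Reachable graph of Q (2 states):
  t0 = rec X. a.0\{b} + c.X :: =a=> t1, =c=> t0
  t1 = 0\{b} :: deadlocked
Run σ = ⟨ac⟩ on P: start {s0}
  step 1 (a): {s1}
  step 2 (c): {s2}
  ✓ P
Run σ = ⟨ac⟩ on Q: start {t0}
  step 1 (a): {t1}
  step 2 (c): ∅  — Q cannot continue

ac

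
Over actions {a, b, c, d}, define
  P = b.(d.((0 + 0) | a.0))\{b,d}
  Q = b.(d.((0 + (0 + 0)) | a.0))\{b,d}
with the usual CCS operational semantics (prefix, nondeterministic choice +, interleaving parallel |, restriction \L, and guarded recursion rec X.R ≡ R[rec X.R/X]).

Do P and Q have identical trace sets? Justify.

P's transition system — 2 states:
  s0 = b.(d.((0 + 0) | a.0))\{b,d} ⊢ ··b··> s1
  s1 = (d.((0 + 0) | a.0))\{b,d} ⊢ ·
Q's transition system — 2 states:
  t0 = b.(d.((0 + (0 + 0)) | a.0))\{b,d} ⊢ ··b··> t1
  t1 = (d.((0 + (0 + 0)) | a.0))\{b,d} ⊢ ·
Coarsest stable partition (strong bisimilarity classes):
  B0 = {s0, t0}
  B1 = {s1, t1}
s0 ∈ B0, t0 ∈ B0 → same block
Bisimilar ⇒ trace-equivalent.

trace-equivalent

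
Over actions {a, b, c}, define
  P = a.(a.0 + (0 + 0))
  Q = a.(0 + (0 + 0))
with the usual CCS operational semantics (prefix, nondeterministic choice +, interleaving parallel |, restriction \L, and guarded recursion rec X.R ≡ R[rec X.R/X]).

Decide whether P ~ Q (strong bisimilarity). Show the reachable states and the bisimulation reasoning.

P ≁ Q

P's transition system — 3 states:
  m0 = a.(a.0 + (0 + 0)) :: =a=> m1
  m1 = a.0 + (0 + 0) :: =a=> m2
  m2 = 0 :: stopped
Q's transition system — 2 states:
  n0 = a.(0 + (0 + 0)) :: =a=> n1
  n1 = 0 + (0 + 0) :: stopped
Partition-refinement fixed point:
  B0 = {m0}
  B1 = {m1, n0}
  B2 = {m2, n1}
m0 ∈ B0, n0 ∈ B1 → different blocks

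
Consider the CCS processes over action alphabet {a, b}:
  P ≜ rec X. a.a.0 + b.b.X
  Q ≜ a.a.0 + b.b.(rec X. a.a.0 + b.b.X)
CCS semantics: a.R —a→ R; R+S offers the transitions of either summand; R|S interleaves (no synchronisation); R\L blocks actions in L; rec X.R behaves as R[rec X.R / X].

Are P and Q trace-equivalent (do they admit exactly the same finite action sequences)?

Reachable graph of P (4 states):
  p0 = rec X. a.a.0 + b.b.X has moves —a→ p1, —b→ p2
  p1 = a.0 has moves —a→ p3
  p2 = b.(rec X. a.a.0 + b.b.X) has moves —b→ p0
  p3 = 0 has moves ·
Reachable graph of Q (5 states):
  q0 = a.a.0 + b.b.(rec X. a.a.0 + b.b.X) has moves —a→ q1, —b→ q2
  q1 = a.0 has moves —a→ q3
  q2 = b.(rec X. a.a.0 + b.b.X) has moves —b→ q4
  q3 = 0 has moves ·
  q4 = rec X. a.a.0 + b.b.X has moves —a→ q1, —b→ q2
Partition-refinement fixed point:
  B0 = {p0, q0, q4}
  B1 = {p2, q2}
  B2 = {p1, q1}
  B3 = {p3, q3}
p0 ∈ B0, q0 ∈ B0 → same block
Bisimilar ⇒ trace-equivalent.

YES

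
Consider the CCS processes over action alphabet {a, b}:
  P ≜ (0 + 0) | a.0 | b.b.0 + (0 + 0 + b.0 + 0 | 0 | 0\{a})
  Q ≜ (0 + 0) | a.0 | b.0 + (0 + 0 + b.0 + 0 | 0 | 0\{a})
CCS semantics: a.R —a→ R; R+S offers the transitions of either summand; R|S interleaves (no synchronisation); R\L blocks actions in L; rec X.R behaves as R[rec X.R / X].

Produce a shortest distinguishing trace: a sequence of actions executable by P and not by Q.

P's transition system — 7 states:
  u0 = (0 + 0) | a.0 | b.b.0 + (0 + 0 + b.0 + 0 | 0 | 0\{a}) → --a--▸ u1, --b--▸ u2, --b--▸ u3
  u1 = (0 + 0) | 0 | b.b.0 → --b--▸ u4
  u2 = (0 + 0) | a.0 | b.0 → --a--▸ u4, --b--▸ u5
  u3 = 0 → deadlocked
  u4 = (0 + 0) | 0 | b.0 → --b--▸ u6
  u5 = (0 + 0) | a.0 | 0 → --a--▸ u6
  u6 = (0 + 0) | 0 | 0 → deadlocked
Q's transition system — 5 states:
  v0 = (0 + 0) | a.0 | b.0 + (0 + 0 + b.0 + 0 | 0 | 0\{a}) → --a--▸ v1, --b--▸ v2, --b--▸ v3
  v1 = (0 + 0) | 0 | b.0 → --b--▸ v4
  v2 = (0 + 0) | a.0 | 0 → --a--▸ v4
  v3 = 0 → deadlocked
  v4 = (0 + 0) | 0 | 0 → deadlocked
Trace ⟨bb⟩ through P, begin at {u0}:
  after b @ step 1: {u2, u3}
  after b @ step 2: {u5}
  — P admits the full trace.
Trace ⟨bb⟩ through Q, begin at {v0}:
  after b @ step 1: {v2, v3}
  after b @ step 2: ∅ (Q stuck)

bb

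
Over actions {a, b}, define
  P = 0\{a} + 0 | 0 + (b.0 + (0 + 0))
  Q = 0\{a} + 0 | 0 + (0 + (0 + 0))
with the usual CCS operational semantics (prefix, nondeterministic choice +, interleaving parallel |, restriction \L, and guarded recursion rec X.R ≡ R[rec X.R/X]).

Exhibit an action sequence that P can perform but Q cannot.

LTS(P): 2 reachable states
  m0 = 0\{a} + 0 | 0 + (b.0 + (0 + 0)) ⊢ -b-> m1
  m1 = 0 ⊢ ·
LTS(Q): 1 reachable states
  n0 = 0\{a} + 0 | 0 + (0 + (0 + 0)) ⊢ ·
Executing b from P (initial set {m0}):
  after b @ step 1: {m1}
  P completes σ.
Executing b from Q (initial set {n0}):
  after b @ step 1: ∅ (Q stuck)

b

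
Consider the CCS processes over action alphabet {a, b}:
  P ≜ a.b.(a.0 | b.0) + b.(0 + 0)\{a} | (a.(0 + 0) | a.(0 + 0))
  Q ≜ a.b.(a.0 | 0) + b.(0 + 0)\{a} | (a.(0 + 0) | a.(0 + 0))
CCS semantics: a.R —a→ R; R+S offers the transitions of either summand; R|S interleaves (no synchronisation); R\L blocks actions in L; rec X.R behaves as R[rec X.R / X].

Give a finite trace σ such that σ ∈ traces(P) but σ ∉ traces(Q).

abb

Reachable graph of P (13 states):
  m0 = a.b.(a.0 | b.0) + b.(0 + 0)\{a} | (a.(0 + 0) | a.(0 + 0)) :: --a--▸ m1, --a--▸ m2, --a--▸ m3, --b--▸ m4
  m1 = b.(0 + 0)\{a} | ((0 + 0) | a.(0 + 0)) :: --a--▸ m5, --b--▸ m6
  m2 = b.(0 + 0)\{a} | (a.(0 + 0) | (0 + 0)) :: --a--▸ m5, --b--▸ m7
  m3 = b.(a.0 | b.0) :: --b--▸ m8
  m4 = (0 + 0)\{a} | (a.(0 + 0) | a.(0 + 0)) :: --a--▸ m6, --a--▸ m7
  m5 = b.(0 + 0)\{a} | ((0 + 0) | (0 + 0)) :: --b--▸ m9
  m6 = (0 + 0)\{a} | ((0 + 0) | a.(0 + 0)) :: --a--▸ m9
  m7 = (0 + 0)\{a} | (a.(0 + 0) | (0 + 0)) :: --a--▸ m9
  m8 = a.0 | b.0 :: --a--▸ m10, --b--▸ m11
  m9 = (0 + 0)\{a} | ((0 + 0) | (0 + 0)) :: (no moves)
  m10 = 0 | b.0 :: --b--▸ m12
  m11 = a.0 | 0 :: --a--▸ m12
  m12 = 0 | 0 :: (no moves)
Reachable graph of Q (11 states):
  n0 = a.b.(a.0 | 0) + b.(0 + 0)\{a} | (a.(0 + 0) | a.(0 + 0)) :: --a--▸ n1, --a--▸ n2, --a--▸ n3, --b--▸ n4
  n1 = b.(0 + 0)\{a} | ((0 + 0) | a.(0 + 0)) :: --a--▸ n5, --b--▸ n6
  n2 = b.(0 + 0)\{a} | (a.(0 + 0) | (0 + 0)) :: --a--▸ n5, --b--▸ n7
  n3 = b.(a.0 | 0) :: --b--▸ n8
  n4 = (0 + 0)\{a} | (a.(0 + 0) | a.(0 + 0)) :: --a--▸ n6, --a--▸ n7
  n5 = b.(0 + 0)\{a} | ((0 + 0) | (0 + 0)) :: --b--▸ n9
  n6 = (0 + 0)\{a} | ((0 + 0) | a.(0 + 0)) :: --a--▸ n9
  n7 = (0 + 0)\{a} | (a.(0 + 0) | (0 + 0)) :: --a--▸ n9
  n8 = a.0 | 0 :: --a--▸ n10
  n9 = (0 + 0)\{a} | ((0 + 0) | (0 + 0)) :: (no moves)
  n10 = 0 | 0 :: (no moves)
Run σ = ⟨abb⟩ on P: start {m0}
  after a @ step 1: {m1, m2, m3}
  after b @ step 2: {m6, m7, m8}
  after b @ step 3: {m11}
  P completes σ.
Run σ = ⟨abb⟩ on Q: start {n0}
  after a @ step 1: {n1, n2, n3}
  after b @ step 2: {n6, n7, n8}
  after b @ step 3: ∅  — Q cannot continue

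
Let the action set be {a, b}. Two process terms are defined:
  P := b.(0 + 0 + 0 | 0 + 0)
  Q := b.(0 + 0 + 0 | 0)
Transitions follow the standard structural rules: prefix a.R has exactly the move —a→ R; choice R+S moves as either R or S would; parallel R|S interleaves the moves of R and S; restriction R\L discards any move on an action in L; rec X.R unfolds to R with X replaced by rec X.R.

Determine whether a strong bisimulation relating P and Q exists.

LTS(P): 2 reachable states
  s0 = b.(0 + 0 + 0 | 0 + 0) :: -b-> s1
  s1 = 0 + 0 + 0 | 0 + 0 :: ∅
LTS(Q): 2 reachable states
  t0 = b.(0 + 0 + 0 | 0) :: -b-> t1
  t1 = 0 + 0 + 0 | 0 :: ∅
Coarsest stable partition (strong bisimilarity classes):
  B0 = {s0, t0}
  B1 = {s1, t1}
s0 ∈ B0, t0 ∈ B0 → same block

P ~ Q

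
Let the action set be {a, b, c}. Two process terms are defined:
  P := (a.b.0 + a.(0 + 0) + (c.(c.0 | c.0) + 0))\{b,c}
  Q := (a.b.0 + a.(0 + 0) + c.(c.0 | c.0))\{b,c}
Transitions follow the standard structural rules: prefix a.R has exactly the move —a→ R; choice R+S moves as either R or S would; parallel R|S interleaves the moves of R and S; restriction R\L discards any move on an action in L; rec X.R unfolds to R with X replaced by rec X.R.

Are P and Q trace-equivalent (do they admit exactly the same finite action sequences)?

Reachable graph of P (3 states):
  p0 = (a.b.0 + a.(0 + 0) + (c.(c.0 | c.0) + 0))\{b,c} ⊢ —a→ p1, —a→ p2
  p1 = (0 + 0)\{b,c} ⊢ ·
  p2 = (b.0)\{b,c} ⊢ ·
Reachable graph of Q (3 states):
  q0 = (a.b.0 + a.(0 + 0) + c.(c.0 | c.0))\{b,c} ⊢ —a→ q1, —a→ q2
  q1 = (0 + 0)\{b,c} ⊢ ·
  q2 = (b.0)\{b,c} ⊢ ·
Partition-refinement fixed point:
  B0 = {p0, q0}
  B1 = {p1, p2, q1, q2}
p0 ∈ B0, q0 ∈ B0 → same block
Bisimilar ⇒ trace-equivalent.

trace-equivalent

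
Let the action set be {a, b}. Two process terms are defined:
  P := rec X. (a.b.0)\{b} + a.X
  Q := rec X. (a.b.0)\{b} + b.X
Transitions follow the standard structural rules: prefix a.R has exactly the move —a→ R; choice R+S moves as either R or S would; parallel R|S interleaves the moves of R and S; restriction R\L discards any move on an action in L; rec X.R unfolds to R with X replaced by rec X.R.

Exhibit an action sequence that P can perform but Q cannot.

LTS(P): 2 reachable states
  p0 = rec X. (a.b.0)\{b} + a.X | =a=> p0, =a=> p1
  p1 = (b.0)\{b} | deadlocked
LTS(Q): 2 reachable states
  q0 = rec X. (a.b.0)\{b} + b.X | =a=> q1, =b=> q0
  q1 = (b.0)\{b} | deadlocked
Executing aa from P (initial set {p0}):
  [1] a ⇒ {p0, p1}
  [2] a ⇒ {p0, p1}
  ✓ P
Executing aa from Q (initial set {q0}):
  [1] a ⇒ {q1}
  [2] a ⇒ ∅  — Q cannot continue

aa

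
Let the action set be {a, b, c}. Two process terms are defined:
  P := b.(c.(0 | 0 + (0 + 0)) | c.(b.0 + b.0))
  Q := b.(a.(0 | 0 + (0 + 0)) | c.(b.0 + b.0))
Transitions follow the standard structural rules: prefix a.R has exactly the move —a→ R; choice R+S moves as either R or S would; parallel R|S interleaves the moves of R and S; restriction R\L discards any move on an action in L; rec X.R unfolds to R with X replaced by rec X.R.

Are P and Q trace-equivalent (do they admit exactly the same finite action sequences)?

Reachable graph of P (7 states):
  s0 = b.(c.(0 | 0 + (0 + 0)) | c.(b.0 + b.0)) has moves -b-> s1
  s1 = c.(0 | 0 + (0 + 0)) | c.(b.0 + b.0) has moves -c-> s2, -c-> s3
  s2 = (0 | 0 + (0 + 0)) | c.(b.0 + b.0) has moves -c-> s4
  s3 = c.(0 | 0 + (0 + 0)) | (b.0 + b.0) has moves -b-> s5, -c-> s4
  s4 = (0 | 0 + (0 + 0)) | (b.0 + b.0) has moves -b-> s6
  s5 = c.(0 | 0 + (0 + 0)) | 0 has moves -c-> s6
  s6 = (0 | 0 + (0 + 0)) | 0 has moves deadlocked
Reachable graph of Q (7 states):
  t0 = b.(a.(0 | 0 + (0 + 0)) | c.(b.0 + b.0)) has moves -b-> t1
  t1 = a.(0 | 0 + (0 + 0)) | c.(b.0 + b.0) has moves -a-> t2, -c-> t3
  t2 = (0 | 0 + (0 + 0)) | c.(b.0 + b.0) has moves -c-> t4
  t3 = a.(0 | 0 + (0 + 0)) | (b.0 + b.0) has moves -a-> t4, -b-> t5
  t4 = (0 | 0 + (0 + 0)) | (b.0 + b.0) has moves -b-> t6
  t5 = a.(0 | 0 + (0 + 0)) | 0 has moves -a-> t6
  t6 = (0 | 0 + (0 + 0)) | 0 has moves deadlocked
Executing bcc from P (initial set {s0}):
  after b @ step 1: {s1}
  after c @ step 2: {s2, s3}
  after c @ step 3: {s4}
  — P admits the full trace.
Executing bcc from Q (initial set {t0}):
  after b @ step 1: {t1}
  after c @ step 2: {t3}
  after c @ step 3: ∅ (Q stuck)

trace-distinct — witness ⟨bcc⟩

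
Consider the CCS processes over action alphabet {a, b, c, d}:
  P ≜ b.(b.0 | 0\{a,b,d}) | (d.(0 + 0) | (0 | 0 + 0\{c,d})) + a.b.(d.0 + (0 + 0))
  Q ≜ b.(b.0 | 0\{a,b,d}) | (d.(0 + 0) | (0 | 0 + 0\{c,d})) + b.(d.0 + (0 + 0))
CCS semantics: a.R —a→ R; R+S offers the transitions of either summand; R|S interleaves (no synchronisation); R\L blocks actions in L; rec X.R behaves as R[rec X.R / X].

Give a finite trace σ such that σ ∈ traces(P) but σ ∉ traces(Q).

a

P's transition system — 9 states:
  m0 = b.(b.0 | 0\{a,b,d}) | (d.(0 + 0) | (0 | 0 + 0\{c,d})) + a.b.(d.0 + (0 + 0)) ⊢ --a--▸ m1, --b--▸ m2, --d--▸ m3
  m1 = b.(d.0 + (0 + 0)) ⊢ --b--▸ m4
  m2 = b.0 | 0\{a,b,d} | (d.(0 + 0) | (0 | 0 + 0\{c,d})) ⊢ --b--▸ m5, --d--▸ m6
  m3 = b.(b.0 | 0\{a,b,d}) | ((0 + 0) | (0 | 0 + 0\{c,d})) ⊢ --b--▸ m6
  m4 = d.0 + (0 + 0) ⊢ --d--▸ m7
  m5 = 0 | 0\{a,b,d} | (d.(0 + 0) | (0 | 0 + 0\{c,d})) ⊢ --d--▸ m8
  m6 = b.0 | 0\{a,b,d} | ((0 + 0) | (0 | 0 + 0\{c,d})) ⊢ --b--▸ m8
  m7 = 0 ⊢ stopped
  m8 = 0 | 0\{a,b,d} | ((0 + 0) | (0 | 0 + 0\{c,d})) ⊢ stopped
Q's transition system — 8 states:
  n0 = b.(b.0 | 0\{a,b,d}) | (d.(0 + 0) | (0 | 0 + 0\{c,d})) + b.(d.0 + (0 + 0)) ⊢ --b--▸ n1, --b--▸ n2, --d--▸ n3
  n1 = b.0 | 0\{a,b,d} | (d.(0 + 0) | (0 | 0 + 0\{c,d})) ⊢ --b--▸ n4, --d--▸ n5
  n2 = d.0 + (0 + 0) ⊢ --d--▸ n6
  n3 = b.(b.0 | 0\{a,b,d}) | ((0 + 0) | (0 | 0 + 0\{c,d})) ⊢ --b--▸ n5
  n4 = 0 | 0\{a,b,d} | (d.(0 + 0) | (0 | 0 + 0\{c,d})) ⊢ --d--▸ n7
  n5 = b.0 | 0\{a,b,d} | ((0 + 0) | (0 | 0 + 0\{c,d})) ⊢ --b--▸ n7
  n6 = 0 ⊢ stopped
  n7 = 0 | 0\{a,b,d} | ((0 + 0) | (0 | 0 + 0\{c,d})) ⊢ stopped
Trace ⟨a⟩ through P, begin at {m0}:
  step 1 (a): {m1}
  ✓ P
Trace ⟨a⟩ through Q, begin at {n0}:
  step 1 (a): no successor for Q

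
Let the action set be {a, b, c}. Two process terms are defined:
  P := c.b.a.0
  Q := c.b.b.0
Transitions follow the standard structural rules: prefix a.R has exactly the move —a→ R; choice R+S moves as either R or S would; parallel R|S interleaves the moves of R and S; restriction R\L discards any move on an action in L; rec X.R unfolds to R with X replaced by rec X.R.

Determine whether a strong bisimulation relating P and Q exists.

Reachable graph of P (4 states):
  s0 = c.b.a.0 :: =c=> s1
  s1 = b.a.0 :: =b=> s2
  s2 = a.0 :: =a=> s3
  s3 = 0 :: ∅
Reachable graph of Q (4 states):
  t0 = c.b.b.0 :: =c=> t1
  t1 = b.b.0 :: =b=> t2
  t2 = b.0 :: =b=> t3
  t3 = 0 :: ∅
Coarsest stable partition (strong bisimilarity classes):
  B0 = {s0}
  B1 = {s1}
  B2 = {s2}
  B3 = {s3, t3}
  B4 = {t0}
  B5 = {t1}
  B6 = {t2}
s0 ∈ B0, t0 ∈ B4 → different blocks

P ≁ Q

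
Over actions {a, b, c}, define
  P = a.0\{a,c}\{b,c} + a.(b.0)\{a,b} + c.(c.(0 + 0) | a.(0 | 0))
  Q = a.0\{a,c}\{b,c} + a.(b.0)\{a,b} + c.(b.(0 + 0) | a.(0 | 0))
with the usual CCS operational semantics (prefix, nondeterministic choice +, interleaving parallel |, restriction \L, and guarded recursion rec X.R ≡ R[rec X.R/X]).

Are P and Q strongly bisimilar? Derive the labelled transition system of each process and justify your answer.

not bisimilar

P's transition system — 7 states:
  u0 = a.0\{a,c}\{b,c} + a.(b.0)\{a,b} + c.(c.(0 + 0) | a.(0 | 0)) ⊢ ··a··> u1, ··a··> u2, ··c··> u3
  u1 = (b.0)\{a,b} ⊢ ·
  u2 = 0\{a,c}\{b,c} ⊢ ·
  u3 = c.(0 + 0) | a.(0 | 0) ⊢ ··a··> u4, ··c··> u5
  u4 = c.(0 + 0) | (0 | 0) ⊢ ··c··> u6
  u5 = (0 + 0) | a.(0 | 0) ⊢ ··a··> u6
  u6 = (0 + 0) | (0 | 0) ⊢ ·
Q's transition system — 7 states:
  v0 = a.0\{a,c}\{b,c} + a.(b.0)\{a,b} + c.(b.(0 + 0) | a.(0 | 0)) ⊢ ··a··> v1, ··a··> v2, ··c··> v3
  v1 = (b.0)\{a,b} ⊢ ·
  v2 = 0\{a,c}\{b,c} ⊢ ·
  v3 = b.(0 + 0) | a.(0 | 0) ⊢ ··a··> v4, ··b··> v5
  v4 = b.(0 + 0) | (0 | 0) ⊢ ··b··> v6
  v5 = (0 + 0) | a.(0 | 0) ⊢ ··a··> v6
  v6 = (0 + 0) | (0 | 0) ⊢ ·
Partition-refinement fixed point:
  B0 = {u0}
  B1 = {u1, u2, u6, v1, v2, v6}
  B2 = {u3}
  B3 = {u5, v5}
  B4 = {u4}
  B5 = {v0}
  B6 = {v3}
  B7 = {v4}
u0 ∈ B0, v0 ∈ B5 → different blocks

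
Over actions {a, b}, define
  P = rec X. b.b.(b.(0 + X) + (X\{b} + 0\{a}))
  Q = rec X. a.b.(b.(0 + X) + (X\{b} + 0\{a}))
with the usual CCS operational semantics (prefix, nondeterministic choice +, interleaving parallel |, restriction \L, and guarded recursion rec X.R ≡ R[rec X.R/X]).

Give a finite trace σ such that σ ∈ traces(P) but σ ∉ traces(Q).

P's transition system — 4 states:
  s0 = rec X. b.b.(b.(0 + X) + (X\{b} + 0\{a})) :: -b-> s1
  s1 = b.(b.(0 + (rec X. b.b.(b.(0 + X) + (X\{b} + 0\{a})))) + ((rec X. b.b.(b.(0 + X) + (X\{b} + 0\{a})))\{b} + 0\{a})) :: -b-> s2
  s2 = b.(0 + (rec X. b.b.(b.(0 + X) + (X\{b} + 0\{a})))) + ((rec X. b.b.(b.(0 + X) + (X\{b} + 0\{a})))\{b} + 0\{a}) :: -b-> s3
  s3 = 0 + (rec X. b.b.(b.(0 + X) + (X\{b} + 0\{a}))) :: -b-> s1
Q's transition system — 5 states:
  t0 = rec X. a.b.(b.(0 + X) + (X\{b} + 0\{a})) :: -a-> t1
  t1 = b.(b.(0 + (rec X. a.b.(b.(0 + X) + (X\{b} + 0\{a})))) + ((rec X. a.b.(b.(0 + X) + (X\{b} + 0\{a})))\{b} + 0\{a})) :: -b-> t2
  t2 = b.(0 + (rec X. a.b.(b.(0 + X) + (X\{b} + 0\{a})))) + ((rec X. a.b.(b.(0 + X) + (X\{b} + 0\{a})))\{b} + 0\{a}) :: -a-> t3, -b-> t4
  t3 = (b.(b.(0 + (rec X. a.b.(b.(0 + X) + (X\{b} + 0\{a})))) + ((rec X. a.b.(b.(0 + X) + (X\{b} + 0\{a})))\{b} + 0\{a})))\{b} :: (no moves)
  t4 = 0 + (rec X. a.b.(b.(0 + X) + (X\{b} + 0\{a}))) :: -a-> t1
Trace ⟨b⟩ through P, begin at {s0}:
  after b @ step 1: {s1}
  P completes σ.
Trace ⟨b⟩ through Q, begin at {t0}:
  after b @ step 1: ∅ (Q stuck)

b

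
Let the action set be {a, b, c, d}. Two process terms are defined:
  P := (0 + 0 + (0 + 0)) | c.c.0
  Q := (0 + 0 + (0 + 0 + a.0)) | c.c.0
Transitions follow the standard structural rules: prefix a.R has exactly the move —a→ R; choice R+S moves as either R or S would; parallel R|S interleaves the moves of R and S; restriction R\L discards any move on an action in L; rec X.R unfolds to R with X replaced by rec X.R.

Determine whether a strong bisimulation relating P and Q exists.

P ≁ Q

P's transition system — 3 states:
  s0 = (0 + 0 + (0 + 0)) | c.c.0 has moves --c--▸ s1
  s1 = (0 + 0 + (0 + 0)) | c.0 has moves --c--▸ s2
  s2 = (0 + 0 + (0 + 0)) | 0 has moves ∅
Q's transition system — 6 states:
  t0 = (0 + 0 + (0 + 0 + a.0)) | c.c.0 has moves --a--▸ t1, --c--▸ t2
  t1 = 0 | c.c.0 has moves --c--▸ t3
  t2 = (0 + 0 + (0 + 0 + a.0)) | c.0 has moves --a--▸ t3, --c--▸ t4
  t3 = 0 | c.0 has moves --c--▸ t5
  t4 = (0 + 0 + (0 + 0 + a.0)) | 0 has moves --a--▸ t5
  t5 = 0 | 0 has moves ∅
Coarsest stable partition (strong bisimilarity classes):
  B0 = {s0, t1}
  B1 = {s1, t3}
  B2 = {s2, t5}
  B3 = {t0}
  B4 = {t2}
  B5 = {t4}
s0 ∈ B0, t0 ∈ B3 → different blocks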